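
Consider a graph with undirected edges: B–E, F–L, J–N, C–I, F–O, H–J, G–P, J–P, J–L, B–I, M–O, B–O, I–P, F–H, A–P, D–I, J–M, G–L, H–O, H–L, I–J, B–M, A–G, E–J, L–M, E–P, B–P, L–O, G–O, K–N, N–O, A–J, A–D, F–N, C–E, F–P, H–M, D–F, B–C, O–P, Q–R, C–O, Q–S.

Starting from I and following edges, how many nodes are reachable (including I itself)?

BFS from I visits: I, P, J, D, C, B, O, G, F, E, A, N, M, L, H, K
Reachable nodes: 16 of 19 total.

16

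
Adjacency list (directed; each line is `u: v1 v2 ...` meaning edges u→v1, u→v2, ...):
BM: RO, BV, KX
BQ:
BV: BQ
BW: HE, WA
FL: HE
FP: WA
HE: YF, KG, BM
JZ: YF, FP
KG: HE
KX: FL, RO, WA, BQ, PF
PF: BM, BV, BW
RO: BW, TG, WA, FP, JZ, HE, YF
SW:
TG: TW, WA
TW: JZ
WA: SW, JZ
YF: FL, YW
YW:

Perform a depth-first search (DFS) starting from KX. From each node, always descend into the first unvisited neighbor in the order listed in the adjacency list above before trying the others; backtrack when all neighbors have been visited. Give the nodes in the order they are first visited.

Visit KX
KX → FL
FL → HE
HE → YF
YF → YW
HE → KG
HE → BM
BM → RO
RO → BW
BW → WA
WA → SW
WA → JZ
JZ → FP
RO → TG
TG → TW
BM → BV
BV → BQ
KX → PF

KX -> FL -> HE -> YF -> YW -> KG -> BM -> RO -> BW -> WA -> SW -> JZ -> FP -> TG -> TW -> BV -> BQ -> PF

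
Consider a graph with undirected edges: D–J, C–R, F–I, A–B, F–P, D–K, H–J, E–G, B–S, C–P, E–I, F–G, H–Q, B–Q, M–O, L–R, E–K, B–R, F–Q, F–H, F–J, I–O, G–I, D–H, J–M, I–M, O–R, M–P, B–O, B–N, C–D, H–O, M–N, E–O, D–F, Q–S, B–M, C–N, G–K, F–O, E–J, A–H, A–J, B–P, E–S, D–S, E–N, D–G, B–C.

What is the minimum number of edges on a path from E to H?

2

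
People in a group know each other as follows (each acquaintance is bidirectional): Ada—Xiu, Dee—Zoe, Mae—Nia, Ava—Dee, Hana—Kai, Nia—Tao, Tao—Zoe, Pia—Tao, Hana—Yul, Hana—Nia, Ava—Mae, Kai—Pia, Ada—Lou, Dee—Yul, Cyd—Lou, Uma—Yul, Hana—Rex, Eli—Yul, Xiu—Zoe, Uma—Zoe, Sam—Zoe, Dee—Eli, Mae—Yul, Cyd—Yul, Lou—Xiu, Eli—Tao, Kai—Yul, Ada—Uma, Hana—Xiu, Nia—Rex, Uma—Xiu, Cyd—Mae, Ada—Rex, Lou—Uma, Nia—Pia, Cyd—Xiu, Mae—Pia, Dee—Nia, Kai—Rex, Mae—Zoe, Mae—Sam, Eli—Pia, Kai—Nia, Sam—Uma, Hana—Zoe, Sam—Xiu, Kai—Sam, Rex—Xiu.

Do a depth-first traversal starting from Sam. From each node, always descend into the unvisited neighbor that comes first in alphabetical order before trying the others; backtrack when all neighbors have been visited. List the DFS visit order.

Visit Sam
Sam → Kai
Kai → Hana
Hana → Nia
Nia → Dee
Dee → Ava
Ava → Mae
Mae → Cyd
Cyd → Lou
Lou → Ada
Ada → Rex
Rex → Xiu
Xiu → Uma
Uma → Yul
Yul → Eli
Eli → Pia
Pia → Tao
Tao → Zoe

Sam -> Kai -> Hana -> Nia -> Dee -> Ava -> Mae -> Cyd -> Lou -> Ada -> Rex -> Xiu -> Uma -> Yul -> Eli -> Pia -> Tao -> Zoe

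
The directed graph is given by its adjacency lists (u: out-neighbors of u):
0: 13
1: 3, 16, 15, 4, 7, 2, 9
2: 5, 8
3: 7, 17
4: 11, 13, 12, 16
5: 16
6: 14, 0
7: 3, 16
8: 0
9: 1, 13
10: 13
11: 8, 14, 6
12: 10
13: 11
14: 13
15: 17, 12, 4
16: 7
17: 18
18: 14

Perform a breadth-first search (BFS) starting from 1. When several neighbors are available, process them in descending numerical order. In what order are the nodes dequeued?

1, 16, 15, 9, 7, 4, 3, 2, 17, 12, 13, 11, 8, 5, 18, 10, 14, 6, 0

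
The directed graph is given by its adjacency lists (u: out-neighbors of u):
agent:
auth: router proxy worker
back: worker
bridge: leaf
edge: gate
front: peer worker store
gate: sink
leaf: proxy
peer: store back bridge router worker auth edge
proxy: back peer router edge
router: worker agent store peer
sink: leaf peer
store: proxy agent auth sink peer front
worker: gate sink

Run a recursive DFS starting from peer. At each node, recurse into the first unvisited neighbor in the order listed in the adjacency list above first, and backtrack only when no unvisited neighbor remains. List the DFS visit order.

peer store proxy back worker gate sink leaf router agent edge auth front bridge

Visit peer
peer → store
store → proxy
proxy → back
back → worker
worker → gate
gate → sink
sink → leaf
proxy → router
router → agent
proxy → edge
store → auth
store → front
peer → bridge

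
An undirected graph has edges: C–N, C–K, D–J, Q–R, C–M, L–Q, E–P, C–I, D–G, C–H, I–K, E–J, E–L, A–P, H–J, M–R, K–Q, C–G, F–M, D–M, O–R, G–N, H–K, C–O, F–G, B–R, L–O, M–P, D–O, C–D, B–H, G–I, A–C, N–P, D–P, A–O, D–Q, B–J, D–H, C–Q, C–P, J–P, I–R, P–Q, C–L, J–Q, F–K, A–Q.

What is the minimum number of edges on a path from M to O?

Level 0: M
Level 1: C, D, F, P, R
Level 2: A, B, E, G, H, I, J, K, L, N, O, Q
O first appears at level 2.

2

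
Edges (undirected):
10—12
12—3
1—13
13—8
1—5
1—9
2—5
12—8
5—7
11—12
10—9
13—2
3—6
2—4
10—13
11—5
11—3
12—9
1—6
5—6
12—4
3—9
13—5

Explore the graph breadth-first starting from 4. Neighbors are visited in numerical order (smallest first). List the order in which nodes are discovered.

Visit 4; enqueue 2, 12 → queue [2, 12]
Visit 2; enqueue 5, 13 → queue [12, 5, 13]
Visit 12; enqueue 3, 8, 9, 10, 11 → queue [5, 13, 3, 8, 9, 10, 11]
Visit 5; enqueue 1, 6, 7 → queue [13, 3, 8, 9, 10, 11, 1, 6, 7]
Visit 13 → queue [3, 8, 9, 10, 11, 1, 6, 7]
Visit 3 → queue [8, 9, 10, 11, 1, 6, 7]
Visit 8 → queue [9, 10, 11, 1, 6, 7]
Visit 9 → queue [10, 11, 1, 6, 7]
Visit 10 → queue [11, 1, 6, 7]
Visit 11 → queue [1, 6, 7]
Visit 1 → queue [6, 7]
Visit 6 → queue [7]
Visit 7 → queue []

4, 2, 12, 5, 13, 3, 8, 9, 10, 11, 1, 6, 7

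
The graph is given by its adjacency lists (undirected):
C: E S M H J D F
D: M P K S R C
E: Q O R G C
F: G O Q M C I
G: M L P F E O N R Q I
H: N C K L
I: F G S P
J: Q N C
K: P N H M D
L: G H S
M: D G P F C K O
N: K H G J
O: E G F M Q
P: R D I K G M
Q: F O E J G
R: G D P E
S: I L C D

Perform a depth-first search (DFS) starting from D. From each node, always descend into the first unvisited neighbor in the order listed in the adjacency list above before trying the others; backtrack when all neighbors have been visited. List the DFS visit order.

D → M → G → L → H → N → K → P → R → E → Q → F → O → C → S → I → J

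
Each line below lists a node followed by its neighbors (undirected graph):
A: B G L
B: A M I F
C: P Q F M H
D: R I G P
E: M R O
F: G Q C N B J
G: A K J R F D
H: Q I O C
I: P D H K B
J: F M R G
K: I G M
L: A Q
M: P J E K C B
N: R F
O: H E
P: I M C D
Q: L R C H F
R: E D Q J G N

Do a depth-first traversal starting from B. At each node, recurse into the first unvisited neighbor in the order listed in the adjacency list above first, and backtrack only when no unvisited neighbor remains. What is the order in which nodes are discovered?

B, A, G, K, I, P, M, J, F, Q, L, R, E, O, H, C, D, N

Visit B
B → A
A → G
G → K
K → I
I → P
P → M
M → J
J → F
F → Q
Q → L
Q → R
R → E
E → O
O → H
H → C
R → D
R → N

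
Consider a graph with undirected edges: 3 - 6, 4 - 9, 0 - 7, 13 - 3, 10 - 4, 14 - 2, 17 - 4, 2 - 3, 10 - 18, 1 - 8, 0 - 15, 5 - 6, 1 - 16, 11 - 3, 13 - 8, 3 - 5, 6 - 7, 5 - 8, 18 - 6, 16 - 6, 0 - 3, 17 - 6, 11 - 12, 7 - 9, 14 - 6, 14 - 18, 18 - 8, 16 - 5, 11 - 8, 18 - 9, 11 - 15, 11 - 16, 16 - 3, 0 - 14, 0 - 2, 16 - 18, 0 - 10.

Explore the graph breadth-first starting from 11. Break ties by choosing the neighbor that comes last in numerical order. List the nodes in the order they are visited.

11 -> 16 -> 15 -> 12 -> 8 -> 3 -> 18 -> 6 -> 5 -> 1 -> 0 -> 13 -> 2 -> 14 -> 10 -> 9 -> 17 -> 7 -> 4

Visit 11; enqueue 16, 15, 12, 8, 3 → queue [16, 15, 12, 8, 3]
Visit 16; enqueue 18, 6, 5, 1 → queue [15, 12, 8, 3, 18, 6, 5, 1]
Visit 15; enqueue 0 → queue [12, 8, 3, 18, 6, 5, 1, 0]
Visit 12 → queue [8, 3, 18, 6, 5, 1, 0]
Visit 8; enqueue 13 → queue [3, 18, 6, 5, 1, 0, 13]
Visit 3; enqueue 2 → queue [18, 6, 5, 1, 0, 13, 2]
Visit 18; enqueue 14, 10, 9 → queue [6, 5, 1, 0, 13, 2, 14, 10, 9]
Visit 6; enqueue 17, 7 → queue [5, 1, 0, 13, 2, 14, 10, 9, 17, 7]
Visit 5 → queue [1, 0, 13, 2, 14, 10, 9, 17, 7]
Visit 1 → queue [0, 13, 2, 14, 10, 9, 17, 7]
Visit 0 → queue [13, 2, 14, 10, 9, 17, 7]
Visit 13 → queue [2, 14, 10, 9, 17, 7]
Visit 2 → queue [14, 10, 9, 17, 7]
Visit 14 → queue [10, 9, 17, 7]
Visit 10; enqueue 4 → queue [9, 17, 7, 4]
Visit 9 → queue [17, 7, 4]
Visit 17 → queue [7, 4]
Visit 7 → queue [4]
Visit 4 → queue []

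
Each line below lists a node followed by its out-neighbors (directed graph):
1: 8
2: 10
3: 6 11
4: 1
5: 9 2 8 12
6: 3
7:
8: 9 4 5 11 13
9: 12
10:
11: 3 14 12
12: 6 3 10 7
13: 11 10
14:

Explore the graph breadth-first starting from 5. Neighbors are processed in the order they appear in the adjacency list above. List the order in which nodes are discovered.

Visit 5; enqueue 9, 2, 8, 12 → queue [9, 2, 8, 12]
Visit 9 → queue [2, 8, 12]
Visit 2; enqueue 10 → queue [8, 12, 10]
Visit 8; enqueue 4, 11, 13 → queue [12, 10, 4, 11, 13]
Visit 12; enqueue 6, 3, 7 → queue [10, 4, 11, 13, 6, 3, 7]
Visit 10 → queue [4, 11, 13, 6, 3, 7]
Visit 4; enqueue 1 → queue [11, 13, 6, 3, 7, 1]
Visit 11; enqueue 14 → queue [13, 6, 3, 7, 1, 14]
Visit 13 → queue [6, 3, 7, 1, 14]
Visit 6 → queue [3, 7, 1, 14]
Visit 3 → queue [7, 1, 14]
Visit 7 → queue [1, 14]
Visit 1 → queue [14]
Visit 14 → queue []

5, 9, 2, 8, 12, 10, 4, 11, 13, 6, 3, 7, 1, 14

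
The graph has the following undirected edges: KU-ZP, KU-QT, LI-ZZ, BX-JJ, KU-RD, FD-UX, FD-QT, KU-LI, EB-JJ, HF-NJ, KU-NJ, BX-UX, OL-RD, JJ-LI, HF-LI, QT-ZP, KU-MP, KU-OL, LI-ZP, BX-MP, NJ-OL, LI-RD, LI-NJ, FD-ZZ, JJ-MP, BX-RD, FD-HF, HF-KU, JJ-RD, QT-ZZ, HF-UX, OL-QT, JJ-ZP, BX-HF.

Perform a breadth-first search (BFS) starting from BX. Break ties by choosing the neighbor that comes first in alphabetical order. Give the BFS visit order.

BX -> HF -> JJ -> MP -> RD -> UX -> FD -> KU -> LI -> NJ -> EB -> ZP -> OL -> QT -> ZZ

Visit BX; enqueue HF, JJ, MP, RD, UX → queue [HF, JJ, MP, RD, UX]
Visit HF; enqueue FD, KU, LI, NJ → queue [JJ, MP, RD, UX, FD, KU, LI, NJ]
Visit JJ; enqueue EB, ZP → queue [MP, RD, UX, FD, KU, LI, NJ, EB, ZP]
Visit MP → queue [RD, UX, FD, KU, LI, NJ, EB, ZP]
Visit RD; enqueue OL → queue [UX, FD, KU, LI, NJ, EB, ZP, OL]
Visit UX → queue [FD, KU, LI, NJ, EB, ZP, OL]
Visit FD; enqueue QT, ZZ → queue [KU, LI, NJ, EB, ZP, OL, QT, ZZ]
Visit KU → queue [LI, NJ, EB, ZP, OL, QT, ZZ]
Visit LI → queue [NJ, EB, ZP, OL, QT, ZZ]
Visit NJ → queue [EB, ZP, OL, QT, ZZ]
Visit EB → queue [ZP, OL, QT, ZZ]
Visit ZP → queue [OL, QT, ZZ]
Visit OL → queue [QT, ZZ]
Visit QT → queue [ZZ]
Visit ZZ → queue []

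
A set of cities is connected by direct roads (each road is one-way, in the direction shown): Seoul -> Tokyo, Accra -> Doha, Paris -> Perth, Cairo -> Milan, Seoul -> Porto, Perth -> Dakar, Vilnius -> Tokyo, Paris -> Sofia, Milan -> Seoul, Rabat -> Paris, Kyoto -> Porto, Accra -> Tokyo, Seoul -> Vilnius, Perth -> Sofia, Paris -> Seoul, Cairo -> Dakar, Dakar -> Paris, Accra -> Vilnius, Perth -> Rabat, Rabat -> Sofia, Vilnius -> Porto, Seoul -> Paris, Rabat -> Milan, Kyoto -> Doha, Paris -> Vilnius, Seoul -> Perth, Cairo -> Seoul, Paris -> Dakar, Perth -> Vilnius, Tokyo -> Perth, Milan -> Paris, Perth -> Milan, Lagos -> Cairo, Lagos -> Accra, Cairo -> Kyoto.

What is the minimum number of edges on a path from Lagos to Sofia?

4

Level 0: Lagos
Level 1: Accra, Cairo
Level 2: Dakar, Doha, Kyoto, Milan, Seoul, Tokyo, Vilnius
Level 3: Paris, Perth, Porto
Level 4: Rabat, Sofia
Sofia first appears at level 4.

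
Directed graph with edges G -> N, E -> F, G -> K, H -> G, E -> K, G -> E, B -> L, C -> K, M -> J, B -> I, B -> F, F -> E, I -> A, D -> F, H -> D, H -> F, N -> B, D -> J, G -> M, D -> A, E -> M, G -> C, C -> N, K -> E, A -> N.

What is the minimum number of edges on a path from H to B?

3

Level 0: H
Level 1: D, F, G
Level 2: A, C, E, J, K, M, N
Level 3: B
Level 4: I, L
B first appears at level 3.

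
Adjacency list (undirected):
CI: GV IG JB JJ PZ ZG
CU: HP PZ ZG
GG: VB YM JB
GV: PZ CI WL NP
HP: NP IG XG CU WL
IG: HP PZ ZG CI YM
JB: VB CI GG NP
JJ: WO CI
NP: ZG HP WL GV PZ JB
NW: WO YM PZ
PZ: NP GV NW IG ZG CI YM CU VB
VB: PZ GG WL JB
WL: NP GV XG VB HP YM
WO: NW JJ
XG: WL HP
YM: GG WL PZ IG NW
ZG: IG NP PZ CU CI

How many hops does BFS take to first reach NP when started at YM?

2

Level 0: YM
Level 1: GG, IG, NW, PZ, WL
Level 2: CI, CU, GV, HP, JB, NP, VB, WO, XG, ZG
Level 3: JJ
NP first appears at level 2.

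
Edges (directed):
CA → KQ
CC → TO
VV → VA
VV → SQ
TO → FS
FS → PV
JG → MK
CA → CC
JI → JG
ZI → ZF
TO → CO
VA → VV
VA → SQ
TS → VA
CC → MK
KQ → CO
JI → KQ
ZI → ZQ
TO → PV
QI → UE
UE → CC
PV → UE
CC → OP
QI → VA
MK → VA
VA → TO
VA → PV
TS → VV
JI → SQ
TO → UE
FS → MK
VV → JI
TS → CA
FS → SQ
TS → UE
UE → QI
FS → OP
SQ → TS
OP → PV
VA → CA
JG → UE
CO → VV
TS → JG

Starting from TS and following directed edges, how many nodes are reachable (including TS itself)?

BFS from TS visits: TS, CA, JG, UE, VA, VV, CC, KQ, MK, QI, PV, SQ, TO, JI, OP, CO, FS
Reachable nodes: 17 of 20 total.

17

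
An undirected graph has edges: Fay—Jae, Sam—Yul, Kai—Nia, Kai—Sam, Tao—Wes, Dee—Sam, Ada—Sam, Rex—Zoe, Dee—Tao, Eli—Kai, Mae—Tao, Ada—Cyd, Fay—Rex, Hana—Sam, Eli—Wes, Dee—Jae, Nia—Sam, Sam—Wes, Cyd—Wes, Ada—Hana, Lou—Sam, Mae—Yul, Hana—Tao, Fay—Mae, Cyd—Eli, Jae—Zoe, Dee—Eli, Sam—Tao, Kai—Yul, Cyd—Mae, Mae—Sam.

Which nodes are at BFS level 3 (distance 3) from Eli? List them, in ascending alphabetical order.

Fay, Hana, Lou, Zoe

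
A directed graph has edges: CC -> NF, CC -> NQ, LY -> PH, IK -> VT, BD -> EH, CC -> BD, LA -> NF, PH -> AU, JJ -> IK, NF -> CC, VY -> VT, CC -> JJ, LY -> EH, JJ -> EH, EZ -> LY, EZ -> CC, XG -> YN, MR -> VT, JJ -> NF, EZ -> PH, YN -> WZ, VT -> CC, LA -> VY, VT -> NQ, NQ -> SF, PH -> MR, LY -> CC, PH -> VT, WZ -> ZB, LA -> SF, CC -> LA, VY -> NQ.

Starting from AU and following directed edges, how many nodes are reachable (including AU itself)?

1

BFS from AU visits: AU
Reachable nodes: 1 of 20 total.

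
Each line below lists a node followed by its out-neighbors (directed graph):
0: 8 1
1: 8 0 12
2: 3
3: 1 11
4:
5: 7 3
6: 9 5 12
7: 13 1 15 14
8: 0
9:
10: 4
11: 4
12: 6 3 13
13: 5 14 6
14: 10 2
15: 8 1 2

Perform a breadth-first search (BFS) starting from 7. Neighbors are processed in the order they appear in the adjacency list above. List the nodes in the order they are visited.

7 → 13 → 1 → 15 → 14 → 5 → 6 → 8 → 0 → 12 → 2 → 10 → 3 → 9 → 4 → 11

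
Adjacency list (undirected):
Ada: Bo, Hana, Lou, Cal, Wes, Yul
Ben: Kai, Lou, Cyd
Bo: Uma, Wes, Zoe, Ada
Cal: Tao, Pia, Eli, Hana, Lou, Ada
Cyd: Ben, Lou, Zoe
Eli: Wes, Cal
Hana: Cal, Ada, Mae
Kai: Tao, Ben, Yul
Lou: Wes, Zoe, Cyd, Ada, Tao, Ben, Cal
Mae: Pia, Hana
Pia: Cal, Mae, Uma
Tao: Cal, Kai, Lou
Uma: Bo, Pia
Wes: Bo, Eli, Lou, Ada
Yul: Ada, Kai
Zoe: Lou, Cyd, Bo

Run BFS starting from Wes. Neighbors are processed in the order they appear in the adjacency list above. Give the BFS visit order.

Visit Wes; enqueue Bo, Eli, Lou, Ada → queue [Bo, Eli, Lou, Ada]
Visit Bo; enqueue Uma, Zoe → queue [Eli, Lou, Ada, Uma, Zoe]
Visit Eli; enqueue Cal → queue [Lou, Ada, Uma, Zoe, Cal]
Visit Lou; enqueue Cyd, Tao, Ben → queue [Ada, Uma, Zoe, Cal, Cyd, Tao, Ben]
Visit Ada; enqueue Hana, Yul → queue [Uma, Zoe, Cal, Cyd, Tao, Ben, Hana, Yul]
Visit Uma; enqueue Pia → queue [Zoe, Cal, Cyd, Tao, Ben, Hana, Yul, Pia]
Visit Zoe → queue [Cal, Cyd, Tao, Ben, Hana, Yul, Pia]
Visit Cal → queue [Cyd, Tao, Ben, Hana, Yul, Pia]
Visit Cyd → queue [Tao, Ben, Hana, Yul, Pia]
Visit Tao; enqueue Kai → queue [Ben, Hana, Yul, Pia, Kai]
Visit Ben → queue [Hana, Yul, Pia, Kai]
Visit Hana; enqueue Mae → queue [Yul, Pia, Kai, Mae]
Visit Yul → queue [Pia, Kai, Mae]
Visit Pia → queue [Kai, Mae]
Visit Kai → queue [Mae]
Visit Mae → queue []

Wes Bo Eli Lou Ada Uma Zoe Cal Cyd Tao Ben Hana Yul Pia Kai Mae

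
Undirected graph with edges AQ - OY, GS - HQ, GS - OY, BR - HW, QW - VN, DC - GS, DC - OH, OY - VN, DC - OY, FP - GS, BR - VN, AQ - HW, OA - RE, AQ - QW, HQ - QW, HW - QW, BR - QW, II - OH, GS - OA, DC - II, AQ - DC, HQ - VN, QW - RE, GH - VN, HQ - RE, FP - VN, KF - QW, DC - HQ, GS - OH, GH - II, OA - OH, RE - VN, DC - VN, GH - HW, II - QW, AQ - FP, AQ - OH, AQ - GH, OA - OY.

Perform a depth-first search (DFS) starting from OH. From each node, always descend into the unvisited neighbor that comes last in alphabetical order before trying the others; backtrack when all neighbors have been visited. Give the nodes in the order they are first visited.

OH, OA, RE, VN, QW, KF, II, GH, HW, BR, AQ, OY, GS, HQ, DC, FP

Visit OH
OH → OA
OA → RE
RE → VN
VN → QW
QW → KF
QW → II
II → GH
GH → HW
HW → BR
HW → AQ
AQ → OY
OY → GS
GS → HQ
HQ → DC
GS → FP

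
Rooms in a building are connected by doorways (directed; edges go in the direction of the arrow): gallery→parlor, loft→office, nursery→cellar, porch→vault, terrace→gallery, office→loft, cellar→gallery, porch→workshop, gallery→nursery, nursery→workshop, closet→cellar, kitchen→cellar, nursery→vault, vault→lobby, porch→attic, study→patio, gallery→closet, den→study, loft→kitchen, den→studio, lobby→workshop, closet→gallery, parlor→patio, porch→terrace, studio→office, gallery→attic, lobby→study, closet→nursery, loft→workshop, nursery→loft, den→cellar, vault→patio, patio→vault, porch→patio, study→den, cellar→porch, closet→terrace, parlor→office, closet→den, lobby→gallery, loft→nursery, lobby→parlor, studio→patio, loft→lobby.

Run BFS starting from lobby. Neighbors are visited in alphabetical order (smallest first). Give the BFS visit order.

lobby → gallery → parlor → study → workshop → attic → closet → nursery → office → patio → den → cellar → terrace → loft → vault → studio → porch → kitchen

Visit lobby; enqueue gallery, parlor, study, workshop → queue [gallery, parlor, study, workshop]
Visit gallery; enqueue attic, closet, nursery → queue [parlor, study, workshop, attic, closet, nursery]
Visit parlor; enqueue office, patio → queue [study, workshop, attic, closet, nursery, office, patio]
Visit study; enqueue den → queue [workshop, attic, closet, nursery, office, patio, den]
Visit workshop → queue [attic, closet, nursery, office, patio, den]
Visit attic → queue [closet, nursery, office, patio, den]
Visit closet; enqueue cellar, terrace → queue [nursery, office, patio, den, cellar, terrace]
Visit nursery; enqueue loft, vault → queue [office, patio, den, cellar, terrace, loft, vault]
Visit office → queue [patio, den, cellar, terrace, loft, vault]
Visit patio → queue [den, cellar, terrace, loft, vault]
Visit den; enqueue studio → queue [cellar, terrace, loft, vault, studio]
Visit cellar; enqueue porch → queue [terrace, loft, vault, studio, porch]
Visit terrace → queue [loft, vault, studio, porch]
Visit loft; enqueue kitchen → queue [vault, studio, porch, kitchen]
Visit vault → queue [studio, porch, kitchen]
Visit studio → queue [porch, kitchen]
Visit porch → queue [kitchen]
Visit kitchen → queue []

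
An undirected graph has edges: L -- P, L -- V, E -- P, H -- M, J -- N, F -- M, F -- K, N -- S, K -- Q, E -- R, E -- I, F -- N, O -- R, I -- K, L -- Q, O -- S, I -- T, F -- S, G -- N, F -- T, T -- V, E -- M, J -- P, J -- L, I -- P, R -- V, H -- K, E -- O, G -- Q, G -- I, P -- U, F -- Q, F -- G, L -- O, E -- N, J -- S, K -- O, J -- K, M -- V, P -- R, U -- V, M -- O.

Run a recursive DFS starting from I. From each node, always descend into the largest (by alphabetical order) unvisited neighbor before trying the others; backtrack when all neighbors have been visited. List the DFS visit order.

I, T, V, U, P, R, O, S, N, J, L, Q, K, H, M, F, G, E

Visit I
I → T
T → V
V → U
U → P
P → R
R → O
O → S
S → N
N → J
J → L
L → Q
Q → K
K → H
H → M
M → F
F → G
M → E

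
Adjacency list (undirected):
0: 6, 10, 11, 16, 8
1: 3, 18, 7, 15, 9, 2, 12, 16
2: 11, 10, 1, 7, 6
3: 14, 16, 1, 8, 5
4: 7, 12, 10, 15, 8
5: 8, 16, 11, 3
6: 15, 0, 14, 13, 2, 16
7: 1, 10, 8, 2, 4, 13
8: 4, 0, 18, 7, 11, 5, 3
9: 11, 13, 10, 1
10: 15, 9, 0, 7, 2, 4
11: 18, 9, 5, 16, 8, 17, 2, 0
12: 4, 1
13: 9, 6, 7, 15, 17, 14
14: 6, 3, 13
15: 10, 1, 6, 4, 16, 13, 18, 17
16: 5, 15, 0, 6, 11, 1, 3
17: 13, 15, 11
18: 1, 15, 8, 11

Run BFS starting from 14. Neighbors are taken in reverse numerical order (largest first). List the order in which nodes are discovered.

14 -> 13 -> 6 -> 3 -> 17 -> 15 -> 9 -> 7 -> 16 -> 2 -> 0 -> 8 -> 5 -> 1 -> 11 -> 18 -> 10 -> 4 -> 12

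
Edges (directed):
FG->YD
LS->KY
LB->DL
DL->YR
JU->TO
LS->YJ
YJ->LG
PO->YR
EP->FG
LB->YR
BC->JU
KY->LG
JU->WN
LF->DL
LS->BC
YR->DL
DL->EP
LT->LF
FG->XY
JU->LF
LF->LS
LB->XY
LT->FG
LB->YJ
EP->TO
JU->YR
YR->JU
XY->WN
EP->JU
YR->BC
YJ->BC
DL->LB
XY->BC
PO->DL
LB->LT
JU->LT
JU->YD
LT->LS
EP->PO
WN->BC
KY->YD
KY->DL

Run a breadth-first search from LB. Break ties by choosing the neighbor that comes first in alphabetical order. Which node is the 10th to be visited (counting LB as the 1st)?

Visit LB; enqueue DL, LT, XY, YJ, YR → queue [DL, LT, XY, YJ, YR]
Visit DL; enqueue EP → queue [LT, XY, YJ, YR, EP]
Visit LT; enqueue FG, LF, LS → queue [XY, YJ, YR, EP, FG, LF, LS]
Visit XY; enqueue BC, WN → queue [YJ, YR, EP, FG, LF, LS, BC, WN]
Visit YJ; enqueue LG → queue [YR, EP, FG, LF, LS, BC, WN, LG]
Visit YR; enqueue JU → queue [EP, FG, LF, LS, BC, WN, LG, JU]
Visit EP; enqueue PO, TO → queue [FG, LF, LS, BC, WN, LG, JU, PO, TO]
Visit FG; enqueue YD → queue [LF, LS, BC, WN, LG, JU, PO, TO, YD]
Visit LF → queue [LS, BC, WN, LG, JU, PO, TO, YD]
Visit LS; enqueue KY → queue [BC, WN, LG, JU, PO, TO, YD, KY]
Visit BC → queue [WN, LG, JU, PO, TO, YD, KY]
Visit WN → queue [LG, JU, PO, TO, YD, KY]
Visit LG → queue [JU, PO, TO, YD, KY]
Visit JU → queue [PO, TO, YD, KY]
Visit PO → queue [TO, YD, KY]
Visit TO → queue [YD, KY]
Visit YD → queue [KY]
Visit KY → queue []

Visit order: LB, DL, LT, XY, YJ, YR, EP, FG, LF, LS, BC, WN, LG, JU, PO, TO, YD, KY

LS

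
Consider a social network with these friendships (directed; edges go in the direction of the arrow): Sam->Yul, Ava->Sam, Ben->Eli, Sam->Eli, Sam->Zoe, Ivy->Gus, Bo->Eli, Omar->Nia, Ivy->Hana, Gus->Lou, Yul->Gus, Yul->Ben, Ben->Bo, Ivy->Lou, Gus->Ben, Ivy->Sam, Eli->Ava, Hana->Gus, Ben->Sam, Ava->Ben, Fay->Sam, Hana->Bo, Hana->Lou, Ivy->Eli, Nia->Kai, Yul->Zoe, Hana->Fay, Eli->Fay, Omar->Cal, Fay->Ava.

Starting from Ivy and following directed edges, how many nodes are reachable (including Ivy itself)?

BFS from Ivy visits: Ivy, Sam, Lou, Hana, Gus, Eli, Zoe, Yul, Fay, Bo, Ben, Ava
Reachable nodes: 12 of 16 total.

12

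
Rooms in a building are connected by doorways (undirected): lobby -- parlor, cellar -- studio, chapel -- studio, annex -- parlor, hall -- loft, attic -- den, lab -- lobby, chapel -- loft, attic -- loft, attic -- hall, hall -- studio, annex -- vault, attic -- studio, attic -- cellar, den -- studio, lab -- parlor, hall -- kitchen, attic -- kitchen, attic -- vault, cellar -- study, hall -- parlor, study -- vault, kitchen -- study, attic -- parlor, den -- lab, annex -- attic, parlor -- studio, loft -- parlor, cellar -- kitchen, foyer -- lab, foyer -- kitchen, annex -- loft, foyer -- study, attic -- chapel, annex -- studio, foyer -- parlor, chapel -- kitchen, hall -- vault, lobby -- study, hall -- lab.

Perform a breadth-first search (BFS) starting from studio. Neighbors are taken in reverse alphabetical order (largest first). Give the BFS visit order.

studio, parlor, hall, den, chapel, cellar, attic, annex, loft, lobby, lab, foyer, vault, kitchen, study

Visit studio; enqueue parlor, hall, den, chapel, cellar, attic, annex → queue [parlor, hall, den, chapel, cellar, attic, annex]
Visit parlor; enqueue loft, lobby, lab, foyer → queue [hall, den, chapel, cellar, attic, annex, loft, lobby, lab, foyer]
Visit hall; enqueue vault, kitchen → queue [den, chapel, cellar, attic, annex, loft, lobby, lab, foyer, vault, kitchen]
Visit den → queue [chapel, cellar, attic, annex, loft, lobby, lab, foyer, vault, kitchen]
Visit chapel → queue [cellar, attic, annex, loft, lobby, lab, foyer, vault, kitchen]
Visit cellar; enqueue study → queue [attic, annex, loft, lobby, lab, foyer, vault, kitchen, study]
Visit attic → queue [annex, loft, lobby, lab, foyer, vault, kitchen, study]
Visit annex → queue [loft, lobby, lab, foyer, vault, kitchen, study]
Visit loft → queue [lobby, lab, foyer, vault, kitchen, study]
Visit lobby → queue [lab, foyer, vault, kitchen, study]
Visit lab → queue [foyer, vault, kitchen, study]
Visit foyer → queue [vault, kitchen, study]
Visit vault → queue [kitchen, study]
Visit kitchen → queue [study]
Visit study → queue []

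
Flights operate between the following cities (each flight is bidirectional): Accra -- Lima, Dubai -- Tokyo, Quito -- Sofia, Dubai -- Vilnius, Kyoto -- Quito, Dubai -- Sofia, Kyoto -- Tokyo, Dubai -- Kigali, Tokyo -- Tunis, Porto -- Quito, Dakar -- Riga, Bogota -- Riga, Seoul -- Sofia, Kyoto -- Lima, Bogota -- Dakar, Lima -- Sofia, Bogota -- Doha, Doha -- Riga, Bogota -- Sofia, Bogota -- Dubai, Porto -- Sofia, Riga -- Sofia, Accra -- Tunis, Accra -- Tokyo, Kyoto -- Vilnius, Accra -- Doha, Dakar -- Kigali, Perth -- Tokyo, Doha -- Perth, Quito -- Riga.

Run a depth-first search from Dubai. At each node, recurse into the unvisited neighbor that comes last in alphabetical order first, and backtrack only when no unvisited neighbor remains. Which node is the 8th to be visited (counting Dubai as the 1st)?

Sofia

Visit Dubai
Dubai → Vilnius
Vilnius → Kyoto
Kyoto → Tokyo
Tokyo → Tunis
Tunis → Accra
Accra → Lima
Lima → Sofia
Sofia → Seoul
Sofia → Riga
Riga → Quito
Quito → Porto
Riga → Doha
Doha → Perth
Doha → Bogota
Bogota → Dakar
Dakar → Kigali

Visit order: Dubai, Vilnius, Kyoto, Tokyo, Tunis, Accra, Lima, Sofia, Seoul, Riga, Quito, Porto, Doha, Perth, Bogota, Dakar, Kigali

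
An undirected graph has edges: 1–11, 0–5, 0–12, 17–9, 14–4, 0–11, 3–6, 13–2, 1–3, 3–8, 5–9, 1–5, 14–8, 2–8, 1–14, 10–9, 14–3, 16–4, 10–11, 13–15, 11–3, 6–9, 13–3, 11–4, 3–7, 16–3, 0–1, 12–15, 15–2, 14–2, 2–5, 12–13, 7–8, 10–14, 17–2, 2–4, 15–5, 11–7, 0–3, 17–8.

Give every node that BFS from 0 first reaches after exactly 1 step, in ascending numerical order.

1, 3, 5, 11, 12

Level 0: 0
Level 1: 1, 3, 5, 11, 12
Level 2: 2, 4, 6, 7, 8, 9, 10, 13, 14, 15, 16
Level 3: 17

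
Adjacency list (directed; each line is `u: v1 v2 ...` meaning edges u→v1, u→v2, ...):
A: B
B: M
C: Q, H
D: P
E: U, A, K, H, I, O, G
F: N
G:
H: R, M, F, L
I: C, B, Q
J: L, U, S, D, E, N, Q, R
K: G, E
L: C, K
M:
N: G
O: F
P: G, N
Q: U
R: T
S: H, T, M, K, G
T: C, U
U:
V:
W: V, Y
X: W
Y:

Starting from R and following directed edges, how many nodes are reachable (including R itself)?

BFS from R visits: R, T, C, U, Q, H, M, F, L, N, K, G, E, A, I, O, B
Reachable nodes: 17 of 25 total.

17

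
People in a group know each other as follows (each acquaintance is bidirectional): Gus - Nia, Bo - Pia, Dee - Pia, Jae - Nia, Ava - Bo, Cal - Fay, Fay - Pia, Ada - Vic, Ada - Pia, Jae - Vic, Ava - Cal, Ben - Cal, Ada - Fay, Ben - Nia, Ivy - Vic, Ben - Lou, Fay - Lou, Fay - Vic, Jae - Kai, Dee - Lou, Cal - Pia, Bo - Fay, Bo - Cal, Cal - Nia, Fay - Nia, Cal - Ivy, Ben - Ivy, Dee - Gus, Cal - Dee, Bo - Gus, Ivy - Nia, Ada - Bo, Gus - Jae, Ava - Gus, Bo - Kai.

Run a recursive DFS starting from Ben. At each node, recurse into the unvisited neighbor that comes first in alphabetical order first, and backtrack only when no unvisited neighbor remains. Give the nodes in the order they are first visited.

Ben, Cal, Ava, Bo, Ada, Fay, Lou, Dee, Gus, Jae, Kai, Nia, Ivy, Vic, Pia

Visit Ben
Ben → Cal
Cal → Ava
Ava → Bo
Bo → Ada
Ada → Fay
Fay → Lou
Lou → Dee
Dee → Gus
Gus → Jae
Jae → Kai
Jae → Nia
Nia → Ivy
Ivy → Vic
Dee → Pia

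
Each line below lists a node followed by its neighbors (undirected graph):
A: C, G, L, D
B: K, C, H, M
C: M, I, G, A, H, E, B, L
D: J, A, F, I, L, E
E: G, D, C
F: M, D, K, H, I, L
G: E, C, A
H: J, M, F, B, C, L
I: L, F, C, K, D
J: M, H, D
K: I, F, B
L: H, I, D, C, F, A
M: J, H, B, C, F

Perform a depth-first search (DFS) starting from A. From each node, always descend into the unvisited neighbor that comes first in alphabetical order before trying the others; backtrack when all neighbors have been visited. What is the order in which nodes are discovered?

A -> C -> B -> H -> F -> D -> E -> G -> I -> K -> L -> J -> M

Visit A
A → C
C → B
B → H
H → F
F → D
D → E
E → G
D → I
I → K
I → L
D → J
J → M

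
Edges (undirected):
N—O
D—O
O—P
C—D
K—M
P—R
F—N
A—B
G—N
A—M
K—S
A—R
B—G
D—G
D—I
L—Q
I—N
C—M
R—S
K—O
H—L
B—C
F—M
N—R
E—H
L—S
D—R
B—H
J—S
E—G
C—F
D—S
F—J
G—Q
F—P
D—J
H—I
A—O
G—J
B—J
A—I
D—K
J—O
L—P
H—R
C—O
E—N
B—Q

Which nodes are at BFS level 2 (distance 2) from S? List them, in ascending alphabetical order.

Level 0: S
Level 1: D, J, K, L, R
Level 2: A, B, C, F, G, H, I, M, N, O, P, Q
Level 3: E

A, B, C, F, G, H, I, M, N, O, P, Q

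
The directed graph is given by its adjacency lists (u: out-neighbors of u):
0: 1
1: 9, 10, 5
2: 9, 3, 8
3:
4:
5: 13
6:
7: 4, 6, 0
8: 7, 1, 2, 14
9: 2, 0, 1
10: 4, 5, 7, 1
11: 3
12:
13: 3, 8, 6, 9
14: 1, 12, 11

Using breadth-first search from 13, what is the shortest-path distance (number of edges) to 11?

3

Level 0: 13
Level 1: 3, 6, 8, 9
Level 2: 0, 1, 2, 7, 14
Level 3: 4, 5, 10, 11, 12
11 first appears at level 3.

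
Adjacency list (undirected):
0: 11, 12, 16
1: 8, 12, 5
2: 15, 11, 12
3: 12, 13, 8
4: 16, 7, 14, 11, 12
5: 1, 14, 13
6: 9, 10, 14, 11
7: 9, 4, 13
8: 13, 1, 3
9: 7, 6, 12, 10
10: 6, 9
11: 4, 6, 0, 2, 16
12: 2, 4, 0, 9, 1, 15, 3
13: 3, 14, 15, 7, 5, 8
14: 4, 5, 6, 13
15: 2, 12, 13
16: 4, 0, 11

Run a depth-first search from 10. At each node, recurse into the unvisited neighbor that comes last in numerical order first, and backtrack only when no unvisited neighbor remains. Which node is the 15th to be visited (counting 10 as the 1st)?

Visit 10
10 → 9
9 → 12
12 → 15
15 → 13
13 → 14
14 → 6
6 → 11
11 → 16
16 → 4
4 → 7
16 → 0
11 → 2
14 → 5
5 → 1
1 → 8
8 → 3

Visit order: 10, 9, 12, 15, 13, 14, 6, 11, 16, 4, 7, 0, 2, 5, 1, 8, 3

1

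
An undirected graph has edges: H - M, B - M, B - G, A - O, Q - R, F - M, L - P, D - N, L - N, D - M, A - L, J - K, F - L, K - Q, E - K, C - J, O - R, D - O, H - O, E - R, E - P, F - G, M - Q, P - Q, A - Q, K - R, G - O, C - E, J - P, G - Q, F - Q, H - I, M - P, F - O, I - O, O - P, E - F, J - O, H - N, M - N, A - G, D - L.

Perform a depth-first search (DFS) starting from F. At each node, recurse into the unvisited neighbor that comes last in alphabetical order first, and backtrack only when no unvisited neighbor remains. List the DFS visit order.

Visit F
F → Q
Q → R
R → O
O → P
P → M
M → N
N → L
L → D
L → A
A → G
G → B
N → H
H → I
P → J
J → K
K → E
E → C

F, Q, R, O, P, M, N, L, D, A, G, B, H, I, J, K, E, C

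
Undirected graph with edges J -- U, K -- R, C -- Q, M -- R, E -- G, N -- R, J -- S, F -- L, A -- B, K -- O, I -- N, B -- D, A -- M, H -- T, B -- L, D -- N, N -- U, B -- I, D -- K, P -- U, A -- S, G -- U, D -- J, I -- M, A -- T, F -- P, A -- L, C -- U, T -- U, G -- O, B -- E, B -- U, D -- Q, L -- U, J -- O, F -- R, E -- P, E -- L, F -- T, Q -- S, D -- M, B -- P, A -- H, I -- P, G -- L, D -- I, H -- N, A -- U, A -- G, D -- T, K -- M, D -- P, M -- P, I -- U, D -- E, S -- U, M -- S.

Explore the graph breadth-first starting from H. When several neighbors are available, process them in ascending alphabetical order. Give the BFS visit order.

Visit H; enqueue A, N, T → queue [A, N, T]
Visit A; enqueue B, G, L, M, S, U → queue [N, T, B, G, L, M, S, U]
Visit N; enqueue D, I, R → queue [T, B, G, L, M, S, U, D, I, R]
Visit T; enqueue F → queue [B, G, L, M, S, U, D, I, R, F]
Visit B; enqueue E, P → queue [G, L, M, S, U, D, I, R, F, E, P]
Visit G; enqueue O → queue [L, M, S, U, D, I, R, F, E, P, O]
Visit L → queue [M, S, U, D, I, R, F, E, P, O]
Visit M; enqueue K → queue [S, U, D, I, R, F, E, P, O, K]
Visit S; enqueue J, Q → queue [U, D, I, R, F, E, P, O, K, J, Q]
Visit U; enqueue C → queue [D, I, R, F, E, P, O, K, J, Q, C]
Visit D → queue [I, R, F, E, P, O, K, J, Q, C]
Visit I → queue [R, F, E, P, O, K, J, Q, C]
Visit R → queue [F, E, P, O, K, J, Q, C]
Visit F → queue [E, P, O, K, J, Q, C]
Visit E → queue [P, O, K, J, Q, C]
Visit P → queue [O, K, J, Q, C]
Visit O → queue [K, J, Q, C]
Visit K → queue [J, Q, C]
Visit J → queue [Q, C]
Visit Q → queue [C]
Visit C → queue []

H, A, N, T, B, G, L, M, S, U, D, I, R, F, E, P, O, K, J, Q, C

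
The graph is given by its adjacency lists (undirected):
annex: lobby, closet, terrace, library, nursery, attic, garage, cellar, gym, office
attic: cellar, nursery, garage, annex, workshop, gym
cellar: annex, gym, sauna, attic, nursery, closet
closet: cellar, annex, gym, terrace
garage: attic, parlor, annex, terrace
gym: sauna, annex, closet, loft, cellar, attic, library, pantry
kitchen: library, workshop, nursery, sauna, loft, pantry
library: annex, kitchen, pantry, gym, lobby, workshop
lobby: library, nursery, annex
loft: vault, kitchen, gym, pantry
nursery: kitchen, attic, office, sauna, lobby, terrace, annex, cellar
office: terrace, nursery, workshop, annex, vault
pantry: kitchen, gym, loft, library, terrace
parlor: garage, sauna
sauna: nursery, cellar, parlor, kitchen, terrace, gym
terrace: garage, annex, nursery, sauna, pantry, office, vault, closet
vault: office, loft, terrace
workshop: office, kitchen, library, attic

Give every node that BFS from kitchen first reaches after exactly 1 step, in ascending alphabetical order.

library, loft, nursery, pantry, sauna, workshop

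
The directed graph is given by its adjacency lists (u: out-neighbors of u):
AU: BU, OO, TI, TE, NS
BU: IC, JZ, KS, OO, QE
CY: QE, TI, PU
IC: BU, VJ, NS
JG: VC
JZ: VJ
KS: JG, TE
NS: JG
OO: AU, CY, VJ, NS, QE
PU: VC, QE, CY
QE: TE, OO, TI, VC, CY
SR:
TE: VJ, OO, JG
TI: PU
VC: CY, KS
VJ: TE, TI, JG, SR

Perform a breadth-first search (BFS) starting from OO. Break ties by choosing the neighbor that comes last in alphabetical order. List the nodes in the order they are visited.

OO -> VJ -> QE -> NS -> CY -> AU -> TI -> TE -> SR -> JG -> VC -> PU -> BU -> KS -> JZ -> IC

Visit OO; enqueue VJ, QE, NS, CY, AU → queue [VJ, QE, NS, CY, AU]
Visit VJ; enqueue TI, TE, SR, JG → queue [QE, NS, CY, AU, TI, TE, SR, JG]
Visit QE; enqueue VC → queue [NS, CY, AU, TI, TE, SR, JG, VC]
Visit NS → queue [CY, AU, TI, TE, SR, JG, VC]
Visit CY; enqueue PU → queue [AU, TI, TE, SR, JG, VC, PU]
Visit AU; enqueue BU → queue [TI, TE, SR, JG, VC, PU, BU]
Visit TI → queue [TE, SR, JG, VC, PU, BU]
Visit TE → queue [SR, JG, VC, PU, BU]
Visit SR → queue [JG, VC, PU, BU]
Visit JG → queue [VC, PU, BU]
Visit VC; enqueue KS → queue [PU, BU, KS]
Visit PU → queue [BU, KS]
Visit BU; enqueue JZ, IC → queue [KS, JZ, IC]
Visit KS → queue [JZ, IC]
Visit JZ → queue [IC]
Visit IC → queue []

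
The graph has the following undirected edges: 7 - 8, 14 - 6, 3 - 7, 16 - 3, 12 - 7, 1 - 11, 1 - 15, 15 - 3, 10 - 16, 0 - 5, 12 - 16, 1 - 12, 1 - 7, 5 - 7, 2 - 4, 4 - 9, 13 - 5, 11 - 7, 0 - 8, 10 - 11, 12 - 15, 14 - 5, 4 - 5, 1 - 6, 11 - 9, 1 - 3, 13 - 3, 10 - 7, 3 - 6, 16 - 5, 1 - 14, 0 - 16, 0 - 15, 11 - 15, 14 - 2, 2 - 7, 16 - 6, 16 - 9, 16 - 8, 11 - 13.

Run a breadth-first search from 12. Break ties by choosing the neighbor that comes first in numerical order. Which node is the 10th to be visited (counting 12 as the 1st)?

Visit 12; enqueue 1, 7, 15, 16 → queue [1, 7, 15, 16]
Visit 1; enqueue 3, 6, 11, 14 → queue [7, 15, 16, 3, 6, 11, 14]
Visit 7; enqueue 2, 5, 8, 10 → queue [15, 16, 3, 6, 11, 14, 2, 5, 8, 10]
Visit 15; enqueue 0 → queue [16, 3, 6, 11, 14, 2, 5, 8, 10, 0]
Visit 16; enqueue 9 → queue [3, 6, 11, 14, 2, 5, 8, 10, 0, 9]
Visit 3; enqueue 13 → queue [6, 11, 14, 2, 5, 8, 10, 0, 9, 13]
Visit 6 → queue [11, 14, 2, 5, 8, 10, 0, 9, 13]
Visit 11 → queue [14, 2, 5, 8, 10, 0, 9, 13]
Visit 14 → queue [2, 5, 8, 10, 0, 9, 13]
Visit 2; enqueue 4 → queue [5, 8, 10, 0, 9, 13, 4]
Visit 5 → queue [8, 10, 0, 9, 13, 4]
Visit 8 → queue [10, 0, 9, 13, 4]
Visit 10 → queue [0, 9, 13, 4]
Visit 0 → queue [9, 13, 4]
Visit 9 → queue [13, 4]
Visit 13 → queue [4]
Visit 4 → queue []

Visit order: 12, 1, 7, 15, 16, 3, 6, 11, 14, 2, 5, 8, 10, 0, 9, 13, 4

2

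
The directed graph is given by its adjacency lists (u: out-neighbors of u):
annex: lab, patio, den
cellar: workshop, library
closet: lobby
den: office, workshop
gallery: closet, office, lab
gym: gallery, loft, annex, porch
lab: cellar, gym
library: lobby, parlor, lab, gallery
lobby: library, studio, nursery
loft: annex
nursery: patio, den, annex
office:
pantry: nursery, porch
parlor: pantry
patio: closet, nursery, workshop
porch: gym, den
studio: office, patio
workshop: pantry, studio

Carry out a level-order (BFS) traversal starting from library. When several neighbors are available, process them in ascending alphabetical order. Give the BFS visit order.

library -> gallery -> lab -> lobby -> parlor -> closet -> office -> cellar -> gym -> nursery -> studio -> pantry -> workshop -> annex -> loft -> porch -> den -> patio

Visit library; enqueue gallery, lab, lobby, parlor → queue [gallery, lab, lobby, parlor]
Visit gallery; enqueue closet, office → queue [lab, lobby, parlor, closet, office]
Visit lab; enqueue cellar, gym → queue [lobby, parlor, closet, office, cellar, gym]
Visit lobby; enqueue nursery, studio → queue [parlor, closet, office, cellar, gym, nursery, studio]
Visit parlor; enqueue pantry → queue [closet, office, cellar, gym, nursery, studio, pantry]
Visit closet → queue [office, cellar, gym, nursery, studio, pantry]
Visit office → queue [cellar, gym, nursery, studio, pantry]
Visit cellar; enqueue workshop → queue [gym, nursery, studio, pantry, workshop]
Visit gym; enqueue annex, loft, porch → queue [nursery, studio, pantry, workshop, annex, loft, porch]
Visit nursery; enqueue den, patio → queue [studio, pantry, workshop, annex, loft, porch, den, patio]
Visit studio → queue [pantry, workshop, annex, loft, porch, den, patio]
Visit pantry → queue [workshop, annex, loft, porch, den, patio]
Visit workshop → queue [annex, loft, porch, den, patio]
Visit annex → queue [loft, porch, den, patio]
Visit loft → queue [porch, den, patio]
Visit porch → queue [den, patio]
Visit den → queue [patio]
Visit patio → queue []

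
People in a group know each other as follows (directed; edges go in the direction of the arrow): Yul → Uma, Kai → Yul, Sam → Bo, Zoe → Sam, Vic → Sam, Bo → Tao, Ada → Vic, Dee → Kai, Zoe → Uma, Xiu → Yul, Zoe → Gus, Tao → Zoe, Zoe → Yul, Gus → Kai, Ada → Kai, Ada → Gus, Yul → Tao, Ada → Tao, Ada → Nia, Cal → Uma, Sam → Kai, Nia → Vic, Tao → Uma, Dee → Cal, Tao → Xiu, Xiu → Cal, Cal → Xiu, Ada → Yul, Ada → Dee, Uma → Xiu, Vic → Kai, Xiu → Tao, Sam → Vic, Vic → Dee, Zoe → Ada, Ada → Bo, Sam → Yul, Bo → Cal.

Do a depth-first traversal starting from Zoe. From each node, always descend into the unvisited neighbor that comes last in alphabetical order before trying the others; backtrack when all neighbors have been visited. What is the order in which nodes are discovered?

Visit Zoe
Zoe → Yul
Yul → Uma
Uma → Xiu
Xiu → Tao
Xiu → Cal
Zoe → Sam
Sam → Vic
Vic → Kai
Vic → Dee
Sam → Bo
Zoe → Gus
Zoe → Ada
Ada → Nia

Zoe, Yul, Uma, Xiu, Tao, Cal, Sam, Vic, Kai, Dee, Bo, Gus, Ada, Nia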